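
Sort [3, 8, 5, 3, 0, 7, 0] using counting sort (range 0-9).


Count array: [2, 0, 0, 2, 0, 1, 0, 1, 1, 0]
Reconstruct: [0, 0, 3, 3, 5, 7, 8]


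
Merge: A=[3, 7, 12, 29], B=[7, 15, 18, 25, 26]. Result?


Compare heads, take smaller each step.
Merged: [3, 7, 7, 12, 15, 18, 25, 26, 29]


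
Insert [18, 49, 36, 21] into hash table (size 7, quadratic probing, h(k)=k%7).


Insertions: 18->slot 4; 49->slot 0; 36->slot 1; 21->slot 2
Table: [49, 36, 21, None, 18, None, None]


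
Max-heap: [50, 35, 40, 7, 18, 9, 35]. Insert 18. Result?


Append 18: [50, 35, 40, 7, 18, 9, 35, 18]
Bubble up: swap idx 7(18) with idx 3(7)
Result: [50, 35, 40, 18, 18, 9, 35, 7]


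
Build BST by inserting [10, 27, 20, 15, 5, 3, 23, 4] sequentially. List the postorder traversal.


Root = 10; build tree by BST insertion.
Postorder traversal: [4, 3, 5, 15, 23, 20, 27, 10]


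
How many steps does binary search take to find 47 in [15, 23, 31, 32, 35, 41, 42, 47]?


Search for 47:
[0,7] mid=3 arr[3]=32
[4,7] mid=5 arr[5]=41
[6,7] mid=6 arr[6]=42
[7,7] mid=7 arr[7]=47
Total: 4 comparisons


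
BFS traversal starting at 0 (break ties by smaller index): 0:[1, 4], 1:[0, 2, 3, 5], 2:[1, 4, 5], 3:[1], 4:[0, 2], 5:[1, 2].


BFS queue: start with [0]
Visit order: [0, 1, 4, 2, 3, 5]


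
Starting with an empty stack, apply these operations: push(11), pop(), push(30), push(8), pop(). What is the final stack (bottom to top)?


push(11) -> [11]
pop() returns 11 -> []
push(30) -> [30]
push(8) -> [30, 8]
pop() returns 8 -> [30]
Final stack (bottom to top): [30]


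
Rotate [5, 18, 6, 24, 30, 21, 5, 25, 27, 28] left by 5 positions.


Left rotate by 5: [21, 5, 25, 27, 28, 5, 18, 6, 24, 30]


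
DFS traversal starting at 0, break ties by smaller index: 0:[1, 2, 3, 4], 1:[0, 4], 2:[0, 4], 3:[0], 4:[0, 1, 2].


DFS stack-based: start with [0]
Visit order: [0, 1, 4, 2, 3]


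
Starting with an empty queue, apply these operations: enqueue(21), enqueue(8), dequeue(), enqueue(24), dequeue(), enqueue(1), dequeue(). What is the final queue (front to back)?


enqueue(21) -> [21]
enqueue(8) -> [21, 8]
dequeue() returns 21 -> [8]
enqueue(24) -> [8, 24]
dequeue() returns 8 -> [24]
enqueue(1) -> [24, 1]
dequeue() returns 24 -> [1]
Final queue (front to back): [1]


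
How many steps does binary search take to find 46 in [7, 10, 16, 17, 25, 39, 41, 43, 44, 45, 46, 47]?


Search for 46:
[0,11] mid=5 arr[5]=39
[6,11] mid=8 arr[8]=44
[9,11] mid=10 arr[10]=46
Total: 3 comparisons


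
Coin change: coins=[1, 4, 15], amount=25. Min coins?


dp[0]=0; dp[i]=1+min(dp[i-c] for c in coins)
...dp[20]=3, dp[21]=4, dp[22]=5, dp[23]=3, dp[24]=4, dp[25]=5
Minimum coins for 25 = 5


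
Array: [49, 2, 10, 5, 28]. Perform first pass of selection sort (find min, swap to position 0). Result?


After one pass: [2, 49, 10, 5, 28]


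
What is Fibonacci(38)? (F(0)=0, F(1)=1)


F(n)=F(n-1)+F(n-2)
...F(36)=14930352, F(37)=24157817, F(38)=39088169


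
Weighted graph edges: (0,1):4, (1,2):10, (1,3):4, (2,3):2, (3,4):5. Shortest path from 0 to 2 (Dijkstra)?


Dijkstra from 0:
Distances: {0: 0, 1: 4, 2: 10, 3: 8, 4: 13}
Shortest distance to 2 = 10, path = [0, 1, 3, 2]


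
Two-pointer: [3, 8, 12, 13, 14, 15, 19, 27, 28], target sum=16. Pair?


Two pointers: lo=0, hi=8
Found pair: (3, 13) summing to 16


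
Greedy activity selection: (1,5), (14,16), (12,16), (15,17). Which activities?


Greedy: pick earliest-ending, then skip overlaps.
Selected (2 activities): [(1, 5), (14, 16)]


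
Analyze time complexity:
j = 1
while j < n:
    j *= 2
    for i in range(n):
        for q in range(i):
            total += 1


Per nesting level: O(log n) * O(n) * O(n) [triangular over i] = O(n^2 log n)
Complexity: O(n^2 log n)


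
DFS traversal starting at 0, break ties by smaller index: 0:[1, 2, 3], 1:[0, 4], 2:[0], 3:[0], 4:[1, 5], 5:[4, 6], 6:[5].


DFS stack-based: start with [0]
Visit order: [0, 1, 4, 5, 6, 2, 3]


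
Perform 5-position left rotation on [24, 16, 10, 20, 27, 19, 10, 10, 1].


Left rotate by 5: [19, 10, 10, 1, 24, 16, 10, 20, 27]


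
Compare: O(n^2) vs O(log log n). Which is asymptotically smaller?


double-logarithmic grows slower than quadratic
O(log log n) is asymptotically smaller; O(n^2) grows faster


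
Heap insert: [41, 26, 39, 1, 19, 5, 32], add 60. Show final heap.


Append 60: [41, 26, 39, 1, 19, 5, 32, 60]
Bubble up: swap idx 7(60) with idx 3(1); swap idx 3(60) with idx 1(26); swap idx 1(60) with idx 0(41)
Result: [60, 41, 39, 26, 19, 5, 32, 1]


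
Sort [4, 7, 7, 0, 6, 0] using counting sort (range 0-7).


Count array: [2, 0, 0, 0, 1, 0, 1, 2]
Reconstruct: [0, 0, 4, 6, 7, 7]


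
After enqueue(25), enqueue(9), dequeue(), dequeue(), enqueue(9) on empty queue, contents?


enqueue(25) -> [25]
enqueue(9) -> [25, 9]
dequeue() returns 25 -> [9]
dequeue() returns 9 -> []
enqueue(9) -> [9]
Final queue (front to back): [9]


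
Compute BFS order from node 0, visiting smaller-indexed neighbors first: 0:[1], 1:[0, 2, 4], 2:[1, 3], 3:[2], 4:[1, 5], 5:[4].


BFS queue: start with [0]
Visit order: [0, 1, 2, 4, 3, 5]


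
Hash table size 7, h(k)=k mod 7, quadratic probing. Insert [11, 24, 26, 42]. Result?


Insertions: 11->slot 4; 24->slot 3; 26->slot 5; 42->slot 0
Table: [42, None, None, 24, 11, 26, None]


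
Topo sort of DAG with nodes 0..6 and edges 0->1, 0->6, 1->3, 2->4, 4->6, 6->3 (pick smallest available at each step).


Kahn's algorithm, process smallest node first
Order: [0, 1, 2, 4, 5, 6, 3]


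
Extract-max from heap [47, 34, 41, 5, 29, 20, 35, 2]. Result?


Max = 47
Replace root with last, heapify down
Resulting heap: [41, 34, 35, 5, 29, 20, 2]


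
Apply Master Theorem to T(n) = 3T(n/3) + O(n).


a=3, b=3, c=1. log_3(3)=1 = c=1. Case 2: O(n^c log n) = O(n log n)
Complexity: O(n log n)


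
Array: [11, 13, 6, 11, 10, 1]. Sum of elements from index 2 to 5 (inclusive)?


Prefix sums: [0, 11, 24, 30, 41, 51, 52]
Sum[2..5] = prefix[6] - prefix[2] = 52 - 24 = 28


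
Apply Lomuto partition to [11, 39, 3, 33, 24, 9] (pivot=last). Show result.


Elements <= 9 go left of pivot.
Result: [3, 9, 11, 33, 24, 39], pivot at index 1


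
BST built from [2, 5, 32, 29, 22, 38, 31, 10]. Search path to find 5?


BST root = 2
Search for 5: compare at each node
Path: [2, 5]


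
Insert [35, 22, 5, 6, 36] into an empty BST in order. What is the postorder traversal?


Root = 35; build tree by BST insertion.
Postorder traversal: [6, 5, 22, 36, 35]


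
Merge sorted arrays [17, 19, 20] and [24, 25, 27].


Compare heads, take smaller each step.
Merged: [17, 19, 20, 24, 25, 27]


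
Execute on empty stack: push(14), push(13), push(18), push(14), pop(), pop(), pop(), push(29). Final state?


push(14) -> [14]
push(13) -> [14, 13]
push(18) -> [14, 13, 18]
push(14) -> [14, 13, 18, 14]
pop() returns 14 -> [14, 13, 18]
pop() returns 18 -> [14, 13]
pop() returns 13 -> [14]
push(29) -> [14, 29]
Final stack (bottom to top): [14, 29]


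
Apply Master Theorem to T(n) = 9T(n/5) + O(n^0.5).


a=9, b=5, c=0.5. log_5(9)=1.365 > c=0.5. Case 1: O(n^log_b(a)) = O(n^1.365)
Complexity: O(n^1.365)


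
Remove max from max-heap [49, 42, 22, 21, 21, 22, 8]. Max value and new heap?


Max = 49
Replace root with last, heapify down
Resulting heap: [42, 21, 22, 8, 21, 22]


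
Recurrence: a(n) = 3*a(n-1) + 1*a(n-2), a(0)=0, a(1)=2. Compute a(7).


Build bottom-up:
...a(5)=218, a(6)=720, a(7)=3*720+1*218=2378


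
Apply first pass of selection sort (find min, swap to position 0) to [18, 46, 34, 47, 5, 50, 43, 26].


After one pass: [5, 46, 34, 47, 18, 50, 43, 26]


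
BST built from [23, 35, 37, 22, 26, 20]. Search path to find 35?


BST root = 23
Search for 35: compare at each node
Path: [23, 35]


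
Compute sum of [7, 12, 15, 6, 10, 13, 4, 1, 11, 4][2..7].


Prefix sums: [0, 7, 19, 34, 40, 50, 63, 67, 68, 79, 83]
Sum[2..7] = prefix[8] - prefix[2] = 68 - 19 = 49


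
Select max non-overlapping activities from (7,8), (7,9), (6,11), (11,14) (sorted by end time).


Greedy: pick earliest-ending, then skip overlaps.
Selected (2 activities): [(7, 8), (11, 14)]


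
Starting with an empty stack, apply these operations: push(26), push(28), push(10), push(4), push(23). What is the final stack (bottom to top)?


push(26) -> [26]
push(28) -> [26, 28]
push(10) -> [26, 28, 10]
push(4) -> [26, 28, 10, 4]
push(23) -> [26, 28, 10, 4, 23]
Final stack (bottom to top): [26, 28, 10, 4, 23]


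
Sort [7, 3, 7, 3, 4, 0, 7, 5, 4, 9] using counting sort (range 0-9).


Count array: [1, 0, 0, 2, 2, 1, 0, 3, 0, 1]
Reconstruct: [0, 3, 3, 4, 4, 5, 7, 7, 7, 9]


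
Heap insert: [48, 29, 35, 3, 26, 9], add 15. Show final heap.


Append 15: [48, 29, 35, 3, 26, 9, 15]
Bubble up: no swaps needed
Result: [48, 29, 35, 3, 26, 9, 15]


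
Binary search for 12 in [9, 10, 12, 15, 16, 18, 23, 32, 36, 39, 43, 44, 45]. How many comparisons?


Search for 12:
[0,12] mid=6 arr[6]=23
[0,5] mid=2 arr[2]=12
Total: 2 comparisons


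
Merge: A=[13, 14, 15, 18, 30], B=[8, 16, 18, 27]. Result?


Compare heads, take smaller each step.
Merged: [8, 13, 14, 15, 16, 18, 18, 27, 30]


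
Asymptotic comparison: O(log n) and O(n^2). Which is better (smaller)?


logarithmic grows slower than quadratic
O(log n) is asymptotically smaller; O(n^2) grows faster


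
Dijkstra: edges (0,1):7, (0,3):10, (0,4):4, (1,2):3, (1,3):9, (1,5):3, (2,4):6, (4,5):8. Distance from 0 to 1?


Dijkstra from 0:
Distances: {0: 0, 1: 7, 2: 10, 3: 10, 4: 4, 5: 10}
Shortest distance to 1 = 7, path = [0, 1]


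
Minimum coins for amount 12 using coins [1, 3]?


dp[0]=0; dp[i]=1+min(dp[i-c] for c in coins)
...dp[7]=3, dp[8]=4, dp[9]=3, dp[10]=4, dp[11]=5, dp[12]=4
Minimum coins for 12 = 4


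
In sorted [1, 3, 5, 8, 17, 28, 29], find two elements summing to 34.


Two pointers: lo=0, hi=6
Found pair: (5, 29) summing to 34


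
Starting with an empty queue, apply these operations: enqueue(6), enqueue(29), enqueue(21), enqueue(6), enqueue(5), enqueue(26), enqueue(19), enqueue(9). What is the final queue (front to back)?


enqueue(6) -> [6]
enqueue(29) -> [6, 29]
enqueue(21) -> [6, 29, 21]
enqueue(6) -> [6, 29, 21, 6]
enqueue(5) -> [6, 29, 21, 6, 5]
enqueue(26) -> [6, 29, 21, 6, 5, 26]
enqueue(19) -> [6, 29, 21, 6, 5, 26, 19]
enqueue(9) -> [6, 29, 21, 6, 5, 26, 19, 9]
Final queue (front to back): [6, 29, 21, 6, 5, 26, 19, 9]


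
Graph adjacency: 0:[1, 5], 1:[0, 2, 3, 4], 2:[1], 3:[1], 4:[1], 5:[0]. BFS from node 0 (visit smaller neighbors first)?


BFS queue: start with [0]
Visit order: [0, 1, 5, 2, 3, 4]


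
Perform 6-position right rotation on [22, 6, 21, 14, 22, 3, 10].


Right rotate by 6: [6, 21, 14, 22, 3, 10, 22]


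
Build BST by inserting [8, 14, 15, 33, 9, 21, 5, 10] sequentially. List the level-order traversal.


Root = 8; build tree by BST insertion.
Level-Order traversal: [8, 5, 14, 9, 15, 10, 33, 21]


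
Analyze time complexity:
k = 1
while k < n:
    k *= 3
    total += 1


Per nesting level: O(log n) = O(log n)
Complexity: O(log n)


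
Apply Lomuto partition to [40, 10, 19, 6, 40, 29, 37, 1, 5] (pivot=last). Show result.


Elements <= 5 go left of pivot.
Result: [1, 5, 19, 6, 40, 29, 37, 40, 10], pivot at index 1


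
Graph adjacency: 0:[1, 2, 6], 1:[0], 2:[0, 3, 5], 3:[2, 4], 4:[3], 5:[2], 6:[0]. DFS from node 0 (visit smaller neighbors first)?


DFS stack-based: start with [0]
Visit order: [0, 1, 2, 3, 4, 5, 6]


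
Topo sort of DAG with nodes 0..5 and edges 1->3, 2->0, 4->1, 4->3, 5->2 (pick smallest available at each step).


Kahn's algorithm, process smallest node first
Order: [4, 1, 3, 5, 2, 0]


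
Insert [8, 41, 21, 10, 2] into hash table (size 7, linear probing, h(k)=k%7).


Insertions: 8->slot 1; 41->slot 6; 21->slot 0; 10->slot 3; 2->slot 2
Table: [21, 8, 2, 10, None, None, 41]


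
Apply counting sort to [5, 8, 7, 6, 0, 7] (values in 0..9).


Count array: [1, 0, 0, 0, 0, 1, 1, 2, 1, 0]
Reconstruct: [0, 5, 6, 7, 7, 8]


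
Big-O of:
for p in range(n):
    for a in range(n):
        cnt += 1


Per nesting level: O(n) * O(n) = O(n^2)
Complexity: O(n^2)


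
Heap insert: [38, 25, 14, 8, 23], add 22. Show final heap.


Append 22: [38, 25, 14, 8, 23, 22]
Bubble up: swap idx 5(22) with idx 2(14)
Result: [38, 25, 22, 8, 23, 14]


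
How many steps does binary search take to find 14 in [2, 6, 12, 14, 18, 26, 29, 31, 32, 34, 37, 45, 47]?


Search for 14:
[0,12] mid=6 arr[6]=29
[0,5] mid=2 arr[2]=12
[3,5] mid=4 arr[4]=18
[3,3] mid=3 arr[3]=14
Total: 4 comparisons


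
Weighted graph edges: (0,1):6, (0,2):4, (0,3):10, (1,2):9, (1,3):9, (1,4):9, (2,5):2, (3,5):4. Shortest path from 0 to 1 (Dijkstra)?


Dijkstra from 0:
Distances: {0: 0, 1: 6, 2: 4, 3: 10, 4: 15, 5: 6}
Shortest distance to 1 = 6, path = [0, 1]


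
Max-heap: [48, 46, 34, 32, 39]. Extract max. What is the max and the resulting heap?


Max = 48
Replace root with last, heapify down
Resulting heap: [46, 39, 34, 32]


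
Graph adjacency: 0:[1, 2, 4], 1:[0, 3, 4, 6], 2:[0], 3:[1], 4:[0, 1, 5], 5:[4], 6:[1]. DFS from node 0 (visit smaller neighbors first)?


DFS stack-based: start with [0]
Visit order: [0, 1, 3, 4, 5, 6, 2]


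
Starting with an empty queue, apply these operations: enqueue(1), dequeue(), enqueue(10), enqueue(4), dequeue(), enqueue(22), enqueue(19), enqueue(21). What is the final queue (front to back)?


enqueue(1) -> [1]
dequeue() returns 1 -> []
enqueue(10) -> [10]
enqueue(4) -> [10, 4]
dequeue() returns 10 -> [4]
enqueue(22) -> [4, 22]
enqueue(19) -> [4, 22, 19]
enqueue(21) -> [4, 22, 19, 21]
Final queue (front to back): [4, 22, 19, 21]


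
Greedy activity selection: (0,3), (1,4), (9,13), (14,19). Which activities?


Greedy: pick earliest-ending, then skip overlaps.
Selected (3 activities): [(0, 3), (9, 13), (14, 19)]


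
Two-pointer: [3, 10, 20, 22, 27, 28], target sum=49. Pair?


Two pointers: lo=0, hi=5
Found pair: (22, 27) summing to 49


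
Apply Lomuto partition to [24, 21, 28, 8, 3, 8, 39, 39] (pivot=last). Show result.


Elements <= 39 go left of pivot.
Result: [24, 21, 28, 8, 3, 8, 39, 39], pivot at index 7


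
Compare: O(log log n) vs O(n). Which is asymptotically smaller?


double-logarithmic grows slower than linear
O(log log n) is asymptotically smaller; O(n) grows faster


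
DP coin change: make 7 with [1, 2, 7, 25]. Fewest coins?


dp[0]=0; dp[i]=1+min(dp[i-c] for c in coins)
...dp[2]=1, dp[3]=2, dp[4]=2, dp[5]=3, dp[6]=3, dp[7]=1
Minimum coins for 7 = 1


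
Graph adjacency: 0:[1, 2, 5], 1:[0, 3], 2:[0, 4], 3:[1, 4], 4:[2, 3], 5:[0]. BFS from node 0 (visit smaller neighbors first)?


BFS queue: start with [0]
Visit order: [0, 1, 2, 5, 3, 4]


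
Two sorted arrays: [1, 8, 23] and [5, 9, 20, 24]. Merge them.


Compare heads, take smaller each step.
Merged: [1, 5, 8, 9, 20, 23, 24]


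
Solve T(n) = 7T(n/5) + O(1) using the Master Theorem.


a=7, b=5, c=0. log_5(7)=1.209 > c=0. Case 1: O(n^log_b(a)) = O(n^1.209)
Complexity: O(n^1.209)


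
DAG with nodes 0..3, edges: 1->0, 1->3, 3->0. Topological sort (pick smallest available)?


Kahn's algorithm, process smallest node first
Order: [1, 2, 3, 0]


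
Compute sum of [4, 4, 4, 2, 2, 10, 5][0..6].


Prefix sums: [0, 4, 8, 12, 14, 16, 26, 31]
Sum[0..6] = prefix[7] - prefix[0] = 31 - 0 = 31


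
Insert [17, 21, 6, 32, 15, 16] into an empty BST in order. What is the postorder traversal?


Root = 17; build tree by BST insertion.
Postorder traversal: [16, 15, 6, 32, 21, 17]


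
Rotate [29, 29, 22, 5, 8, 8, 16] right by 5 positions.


Right rotate by 5: [22, 5, 8, 8, 16, 29, 29]


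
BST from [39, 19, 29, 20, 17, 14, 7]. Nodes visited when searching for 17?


BST root = 39
Search for 17: compare at each node
Path: [39, 19, 17]


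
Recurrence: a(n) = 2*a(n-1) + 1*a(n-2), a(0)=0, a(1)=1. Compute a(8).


Build bottom-up:
...a(6)=70, a(7)=169, a(8)=2*169+1*70=408


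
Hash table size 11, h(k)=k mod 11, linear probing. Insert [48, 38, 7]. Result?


Insertions: 48->slot 4; 38->slot 5; 7->slot 7
Table: [None, None, None, None, 48, 38, None, 7, None, None, None]


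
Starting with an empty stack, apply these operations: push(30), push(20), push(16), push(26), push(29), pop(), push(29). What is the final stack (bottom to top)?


push(30) -> [30]
push(20) -> [30, 20]
push(16) -> [30, 20, 16]
push(26) -> [30, 20, 16, 26]
push(29) -> [30, 20, 16, 26, 29]
pop() returns 29 -> [30, 20, 16, 26]
push(29) -> [30, 20, 16, 26, 29]
Final stack (bottom to top): [30, 20, 16, 26, 29]


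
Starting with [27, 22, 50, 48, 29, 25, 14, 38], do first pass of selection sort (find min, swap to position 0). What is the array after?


After one pass: [14, 22, 50, 48, 29, 25, 27, 38]


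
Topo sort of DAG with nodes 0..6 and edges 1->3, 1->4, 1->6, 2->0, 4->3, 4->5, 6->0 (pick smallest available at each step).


Kahn's algorithm, process smallest node first
Order: [1, 2, 4, 3, 5, 6, 0]


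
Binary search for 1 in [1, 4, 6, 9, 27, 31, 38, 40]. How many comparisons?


Search for 1:
[0,7] mid=3 arr[3]=9
[0,2] mid=1 arr[1]=4
[0,0] mid=0 arr[0]=1
Total: 3 comparisons


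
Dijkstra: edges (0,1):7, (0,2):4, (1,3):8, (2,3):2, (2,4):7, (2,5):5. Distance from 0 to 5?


Dijkstra from 0:
Distances: {0: 0, 1: 7, 2: 4, 3: 6, 4: 11, 5: 9}
Shortest distance to 5 = 9, path = [0, 2, 5]


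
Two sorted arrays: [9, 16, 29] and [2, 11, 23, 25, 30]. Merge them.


Compare heads, take smaller each step.
Merged: [2, 9, 11, 16, 23, 25, 29, 30]


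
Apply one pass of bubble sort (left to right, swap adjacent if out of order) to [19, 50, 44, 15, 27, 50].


After one pass: [19, 44, 15, 27, 50, 50]


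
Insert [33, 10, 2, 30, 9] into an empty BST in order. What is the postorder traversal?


Root = 33; build tree by BST insertion.
Postorder traversal: [9, 2, 30, 10, 33]


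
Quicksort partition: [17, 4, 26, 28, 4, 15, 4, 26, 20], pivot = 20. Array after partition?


Elements <= 20 go left of pivot.
Result: [17, 4, 4, 15, 4, 20, 26, 26, 28], pivot at index 5


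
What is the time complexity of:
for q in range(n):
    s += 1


Per nesting level: O(n) = O(n)
Complexity: O(n)


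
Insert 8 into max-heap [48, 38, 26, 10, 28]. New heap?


Append 8: [48, 38, 26, 10, 28, 8]
Bubble up: no swaps needed
Result: [48, 38, 26, 10, 28, 8]


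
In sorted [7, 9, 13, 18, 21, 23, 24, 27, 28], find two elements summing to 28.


Two pointers: lo=0, hi=8
Found pair: (7, 21) summing to 28


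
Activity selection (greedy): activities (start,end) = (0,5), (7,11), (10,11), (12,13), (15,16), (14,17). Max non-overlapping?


Greedy: pick earliest-ending, then skip overlaps.
Selected (4 activities): [(0, 5), (7, 11), (12, 13), (15, 16)]


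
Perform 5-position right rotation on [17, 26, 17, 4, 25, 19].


Right rotate by 5: [26, 17, 4, 25, 19, 17]


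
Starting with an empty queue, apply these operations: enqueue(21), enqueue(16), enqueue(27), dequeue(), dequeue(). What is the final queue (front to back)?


enqueue(21) -> [21]
enqueue(16) -> [21, 16]
enqueue(27) -> [21, 16, 27]
dequeue() returns 21 -> [16, 27]
dequeue() returns 16 -> [27]
Final queue (front to back): [27]


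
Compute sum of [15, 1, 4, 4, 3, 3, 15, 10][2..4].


Prefix sums: [0, 15, 16, 20, 24, 27, 30, 45, 55]
Sum[2..4] = prefix[5] - prefix[2] = 27 - 16 = 11


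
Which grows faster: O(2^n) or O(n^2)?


quadratic grows slower than exponential
O(n^2) is asymptotically smaller; O(2^n) grows faster


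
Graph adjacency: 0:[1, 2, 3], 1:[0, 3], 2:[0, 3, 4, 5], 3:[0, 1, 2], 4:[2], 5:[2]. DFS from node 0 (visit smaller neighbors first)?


DFS stack-based: start with [0]
Visit order: [0, 1, 3, 2, 4, 5]


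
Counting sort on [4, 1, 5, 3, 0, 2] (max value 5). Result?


Count array: [1, 1, 1, 1, 1, 1]
Reconstruct: [0, 1, 2, 3, 4, 5]


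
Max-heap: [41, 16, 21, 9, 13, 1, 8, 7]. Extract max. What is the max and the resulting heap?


Max = 41
Replace root with last, heapify down
Resulting heap: [21, 16, 8, 9, 13, 1, 7]


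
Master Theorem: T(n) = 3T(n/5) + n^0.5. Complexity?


a=3, b=5, c=0.5. log_5(3)=0.683 > c=0.5. Case 1: O(n^log_b(a)) = O(n^0.683)
Complexity: O(n^0.683)


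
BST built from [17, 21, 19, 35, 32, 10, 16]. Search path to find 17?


BST root = 17
Search for 17: compare at each node
Path: [17]


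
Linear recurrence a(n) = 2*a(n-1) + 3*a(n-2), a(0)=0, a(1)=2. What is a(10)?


Build bottom-up:
...a(8)=3280, a(9)=9842, a(10)=2*9842+3*3280=29524


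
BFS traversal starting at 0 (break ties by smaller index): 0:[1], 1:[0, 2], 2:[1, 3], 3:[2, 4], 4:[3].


BFS queue: start with [0]
Visit order: [0, 1, 2, 3, 4]


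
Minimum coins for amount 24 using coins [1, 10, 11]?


dp[0]=0; dp[i]=1+min(dp[i-c] for c in coins)
...dp[19]=9, dp[20]=2, dp[21]=2, dp[22]=2, dp[23]=3, dp[24]=4
Minimum coins for 24 = 4


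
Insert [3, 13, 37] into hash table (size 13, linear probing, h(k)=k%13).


Insertions: 3->slot 3; 13->slot 0; 37->slot 11
Table: [13, None, None, 3, None, None, None, None, None, None, None, 37, None]


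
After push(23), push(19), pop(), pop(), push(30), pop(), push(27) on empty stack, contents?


push(23) -> [23]
push(19) -> [23, 19]
pop() returns 19 -> [23]
pop() returns 23 -> []
push(30) -> [30]
pop() returns 30 -> []
push(27) -> [27]
Final stack (bottom to top): [27]


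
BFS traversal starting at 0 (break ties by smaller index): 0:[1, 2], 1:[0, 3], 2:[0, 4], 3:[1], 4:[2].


BFS queue: start with [0]
Visit order: [0, 1, 2, 3, 4]


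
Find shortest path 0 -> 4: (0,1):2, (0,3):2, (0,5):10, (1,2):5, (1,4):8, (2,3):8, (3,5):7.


Dijkstra from 0:
Distances: {0: 0, 1: 2, 2: 7, 3: 2, 4: 10, 5: 9}
Shortest distance to 4 = 10, path = [0, 1, 4]


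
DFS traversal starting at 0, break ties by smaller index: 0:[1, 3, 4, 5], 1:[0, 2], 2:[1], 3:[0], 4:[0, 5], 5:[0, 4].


DFS stack-based: start with [0]
Visit order: [0, 1, 2, 3, 4, 5]


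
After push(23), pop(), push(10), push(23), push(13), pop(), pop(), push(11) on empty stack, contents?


push(23) -> [23]
pop() returns 23 -> []
push(10) -> [10]
push(23) -> [10, 23]
push(13) -> [10, 23, 13]
pop() returns 13 -> [10, 23]
pop() returns 23 -> [10]
push(11) -> [10, 11]
Final stack (bottom to top): [10, 11]


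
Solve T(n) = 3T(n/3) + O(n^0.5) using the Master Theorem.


a=3, b=3, c=0.5. log_3(3)=1 > c=0.5. Case 1: O(n^log_b(a)) = O(n)
Complexity: O(n)


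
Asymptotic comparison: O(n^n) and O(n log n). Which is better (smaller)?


linearithmic grows slower than n^n
O(n log n) is asymptotically smaller; O(n^n) grows faster


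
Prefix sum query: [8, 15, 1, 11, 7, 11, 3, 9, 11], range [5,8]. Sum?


Prefix sums: [0, 8, 23, 24, 35, 42, 53, 56, 65, 76]
Sum[5..8] = prefix[9] - prefix[5] = 76 - 42 = 34


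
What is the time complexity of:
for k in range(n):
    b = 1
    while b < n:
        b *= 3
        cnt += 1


Per nesting level: O(n) * O(log n) = O(n log n)
Complexity: O(n log n)


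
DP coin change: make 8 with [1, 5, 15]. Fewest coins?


dp[0]=0; dp[i]=1+min(dp[i-c] for c in coins)
...dp[3]=3, dp[4]=4, dp[5]=1, dp[6]=2, dp[7]=3, dp[8]=4
Minimum coins for 8 = 4


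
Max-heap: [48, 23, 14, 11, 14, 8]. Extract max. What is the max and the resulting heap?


Max = 48
Replace root with last, heapify down
Resulting heap: [23, 14, 14, 11, 8]


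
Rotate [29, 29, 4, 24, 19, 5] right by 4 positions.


Right rotate by 4: [4, 24, 19, 5, 29, 29]


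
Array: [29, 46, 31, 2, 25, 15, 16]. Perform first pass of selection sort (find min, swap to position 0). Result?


After one pass: [2, 46, 31, 29, 25, 15, 16]


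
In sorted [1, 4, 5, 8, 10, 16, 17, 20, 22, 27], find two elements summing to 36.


Two pointers: lo=0, hi=9
Found pair: (16, 20) summing to 36


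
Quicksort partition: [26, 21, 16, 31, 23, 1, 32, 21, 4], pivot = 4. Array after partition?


Elements <= 4 go left of pivot.
Result: [1, 4, 16, 31, 23, 26, 32, 21, 21], pivot at index 1


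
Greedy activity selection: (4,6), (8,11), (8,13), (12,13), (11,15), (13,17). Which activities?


Greedy: pick earliest-ending, then skip overlaps.
Selected (4 activities): [(4, 6), (8, 11), (12, 13), (13, 17)]


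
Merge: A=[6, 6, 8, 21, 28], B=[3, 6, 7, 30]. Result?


Compare heads, take smaller each step.
Merged: [3, 6, 6, 6, 7, 8, 21, 28, 30]


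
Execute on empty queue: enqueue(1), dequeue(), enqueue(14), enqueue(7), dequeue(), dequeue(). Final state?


enqueue(1) -> [1]
dequeue() returns 1 -> []
enqueue(14) -> [14]
enqueue(7) -> [14, 7]
dequeue() returns 14 -> [7]
dequeue() returns 7 -> []
Final queue (front to back): []


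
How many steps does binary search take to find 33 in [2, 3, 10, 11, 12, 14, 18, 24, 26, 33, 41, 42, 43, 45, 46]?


Search for 33:
[0,14] mid=7 arr[7]=24
[8,14] mid=11 arr[11]=42
[8,10] mid=9 arr[9]=33
Total: 3 comparisons


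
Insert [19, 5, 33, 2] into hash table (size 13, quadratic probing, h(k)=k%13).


Insertions: 19->slot 6; 5->slot 5; 33->slot 7; 2->slot 2
Table: [None, None, 2, None, None, 5, 19, 33, None, None, None, None, None]


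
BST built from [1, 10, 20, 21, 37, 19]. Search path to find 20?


BST root = 1
Search for 20: compare at each node
Path: [1, 10, 20]


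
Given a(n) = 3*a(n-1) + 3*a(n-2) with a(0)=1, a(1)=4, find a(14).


Build bottom-up:
...a(12)=9221121, a(13)=34959924, a(14)=3*34959924+3*9221121=132543135


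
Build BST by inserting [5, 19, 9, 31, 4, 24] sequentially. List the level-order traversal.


Root = 5; build tree by BST insertion.
Level-Order traversal: [5, 4, 19, 9, 31, 24]


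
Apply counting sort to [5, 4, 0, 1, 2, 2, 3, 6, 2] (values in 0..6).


Count array: [1, 1, 3, 1, 1, 1, 1]
Reconstruct: [0, 1, 2, 2, 2, 3, 4, 5, 6]


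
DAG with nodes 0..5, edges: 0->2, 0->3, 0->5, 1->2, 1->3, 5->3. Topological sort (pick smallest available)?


Kahn's algorithm, process smallest node first
Order: [0, 1, 2, 4, 5, 3]


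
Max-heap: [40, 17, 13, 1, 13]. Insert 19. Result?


Append 19: [40, 17, 13, 1, 13, 19]
Bubble up: swap idx 5(19) with idx 2(13)
Result: [40, 17, 19, 1, 13, 13]


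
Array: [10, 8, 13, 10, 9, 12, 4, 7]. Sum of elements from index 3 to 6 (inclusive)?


Prefix sums: [0, 10, 18, 31, 41, 50, 62, 66, 73]
Sum[3..6] = prefix[7] - prefix[3] = 66 - 31 = 35


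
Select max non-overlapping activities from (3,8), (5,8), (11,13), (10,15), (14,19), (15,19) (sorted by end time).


Greedy: pick earliest-ending, then skip overlaps.
Selected (3 activities): [(3, 8), (11, 13), (14, 19)]


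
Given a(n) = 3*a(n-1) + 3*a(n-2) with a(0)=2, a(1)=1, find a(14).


Build bottom-up:
...a(12)=4970322, a(13)=18843921, a(14)=3*18843921+3*4970322=71442729


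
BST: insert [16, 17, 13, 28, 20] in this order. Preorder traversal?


Root = 16; build tree by BST insertion.
Preorder traversal: [16, 13, 17, 28, 20]


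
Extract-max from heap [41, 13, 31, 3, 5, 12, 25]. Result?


Max = 41
Replace root with last, heapify down
Resulting heap: [31, 13, 25, 3, 5, 12]


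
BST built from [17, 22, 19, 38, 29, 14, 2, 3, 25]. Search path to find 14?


BST root = 17
Search for 14: compare at each node
Path: [17, 14]


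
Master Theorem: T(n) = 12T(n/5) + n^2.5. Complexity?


a=12, b=5, c=2.5. log_5(12)=1.544 < c=2.5. Case 3: O(n^c) = O(n^2.500)
Complexity: O(n^2.500)


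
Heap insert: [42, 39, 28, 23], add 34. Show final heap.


Append 34: [42, 39, 28, 23, 34]
Bubble up: no swaps needed
Result: [42, 39, 28, 23, 34]


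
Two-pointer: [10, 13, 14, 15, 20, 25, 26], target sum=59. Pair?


Two pointers: lo=0, hi=6
No pair sums to 59


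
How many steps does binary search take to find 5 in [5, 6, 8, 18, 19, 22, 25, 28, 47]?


Search for 5:
[0,8] mid=4 arr[4]=19
[0,3] mid=1 arr[1]=6
[0,0] mid=0 arr[0]=5
Total: 3 comparisons


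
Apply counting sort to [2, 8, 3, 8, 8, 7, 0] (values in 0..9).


Count array: [1, 0, 1, 1, 0, 0, 0, 1, 3, 0]
Reconstruct: [0, 2, 3, 7, 8, 8, 8]


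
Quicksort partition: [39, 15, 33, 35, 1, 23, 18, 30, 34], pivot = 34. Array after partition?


Elements <= 34 go left of pivot.
Result: [15, 33, 1, 23, 18, 30, 34, 35, 39], pivot at index 6


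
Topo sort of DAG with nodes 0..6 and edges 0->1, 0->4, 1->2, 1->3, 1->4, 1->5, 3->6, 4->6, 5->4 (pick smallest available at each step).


Kahn's algorithm, process smallest node first
Order: [0, 1, 2, 3, 5, 4, 6]


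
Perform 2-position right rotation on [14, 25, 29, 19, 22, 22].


Right rotate by 2: [22, 22, 14, 25, 29, 19]


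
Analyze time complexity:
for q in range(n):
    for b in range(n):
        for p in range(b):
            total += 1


Per nesting level: O(n) * O(n) * O(n) [triangular over b] = O(n^3)
Complexity: O(n^3)


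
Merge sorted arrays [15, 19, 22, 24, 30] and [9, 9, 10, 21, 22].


Compare heads, take smaller each step.
Merged: [9, 9, 10, 15, 19, 21, 22, 22, 24, 30]


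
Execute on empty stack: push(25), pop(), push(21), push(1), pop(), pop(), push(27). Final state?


push(25) -> [25]
pop() returns 25 -> []
push(21) -> [21]
push(1) -> [21, 1]
pop() returns 1 -> [21]
pop() returns 21 -> []
push(27) -> [27]
Final stack (bottom to top): [27]


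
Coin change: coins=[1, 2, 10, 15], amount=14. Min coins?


dp[0]=0; dp[i]=1+min(dp[i-c] for c in coins)
...dp[9]=5, dp[10]=1, dp[11]=2, dp[12]=2, dp[13]=3, dp[14]=3
Minimum coins for 14 = 3


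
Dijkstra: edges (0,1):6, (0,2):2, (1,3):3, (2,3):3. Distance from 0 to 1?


Dijkstra from 0:
Distances: {0: 0, 1: 6, 2: 2, 3: 5}
Shortest distance to 1 = 6, path = [0, 1]


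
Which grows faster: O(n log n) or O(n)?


linear grows slower than linearithmic
O(n) is asymptotically smaller; O(n log n) grows faster


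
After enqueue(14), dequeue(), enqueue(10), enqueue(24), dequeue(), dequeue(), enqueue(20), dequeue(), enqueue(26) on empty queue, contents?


enqueue(14) -> [14]
dequeue() returns 14 -> []
enqueue(10) -> [10]
enqueue(24) -> [10, 24]
dequeue() returns 10 -> [24]
dequeue() returns 24 -> []
enqueue(20) -> [20]
dequeue() returns 20 -> []
enqueue(26) -> [26]
Final queue (front to back): [26]


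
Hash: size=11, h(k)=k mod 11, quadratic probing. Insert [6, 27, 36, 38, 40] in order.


Insertions: 6->slot 6; 27->slot 5; 36->slot 3; 38->slot 9; 40->slot 7
Table: [None, None, None, 36, None, 27, 6, 40, None, 38, None]


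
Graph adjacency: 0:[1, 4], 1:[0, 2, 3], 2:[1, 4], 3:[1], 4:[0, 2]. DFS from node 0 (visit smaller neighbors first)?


DFS stack-based: start with [0]
Visit order: [0, 1, 2, 4, 3]


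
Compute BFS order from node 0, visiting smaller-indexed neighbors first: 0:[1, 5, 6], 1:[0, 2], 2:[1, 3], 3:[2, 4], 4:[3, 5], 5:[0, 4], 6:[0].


BFS queue: start with [0]
Visit order: [0, 1, 5, 6, 2, 4, 3]


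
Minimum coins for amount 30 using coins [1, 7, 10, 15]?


dp[0]=0; dp[i]=1+min(dp[i-c] for c in coins)
...dp[25]=2, dp[26]=3, dp[27]=3, dp[28]=4, dp[29]=3, dp[30]=2
Minimum coins for 30 = 2


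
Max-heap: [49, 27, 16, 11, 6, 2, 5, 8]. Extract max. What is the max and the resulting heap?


Max = 49
Replace root with last, heapify down
Resulting heap: [27, 11, 16, 8, 6, 2, 5]


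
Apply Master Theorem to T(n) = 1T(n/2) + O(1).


a=1, b=2, c=0. log_2(1)=0 = c=0. Case 2: O(n^c log n) = O(log n)
Complexity: O(log n)


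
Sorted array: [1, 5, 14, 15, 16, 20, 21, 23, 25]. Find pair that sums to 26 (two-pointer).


Two pointers: lo=0, hi=8
Found pair: (1, 25) summing to 26


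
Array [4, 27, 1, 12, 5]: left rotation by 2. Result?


Left rotate by 2: [1, 12, 5, 4, 27]


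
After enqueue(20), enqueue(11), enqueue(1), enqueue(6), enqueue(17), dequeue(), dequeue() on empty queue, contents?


enqueue(20) -> [20]
enqueue(11) -> [20, 11]
enqueue(1) -> [20, 11, 1]
enqueue(6) -> [20, 11, 1, 6]
enqueue(17) -> [20, 11, 1, 6, 17]
dequeue() returns 20 -> [11, 1, 6, 17]
dequeue() returns 11 -> [1, 6, 17]
Final queue (front to back): [1, 6, 17]


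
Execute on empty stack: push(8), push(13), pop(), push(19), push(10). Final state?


push(8) -> [8]
push(13) -> [8, 13]
pop() returns 13 -> [8]
push(19) -> [8, 19]
push(10) -> [8, 19, 10]
Final stack (bottom to top): [8, 19, 10]


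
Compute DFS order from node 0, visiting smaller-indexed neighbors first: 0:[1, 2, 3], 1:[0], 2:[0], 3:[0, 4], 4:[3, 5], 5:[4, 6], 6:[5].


DFS stack-based: start with [0]
Visit order: [0, 1, 2, 3, 4, 5, 6]


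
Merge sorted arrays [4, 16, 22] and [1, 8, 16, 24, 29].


Compare heads, take smaller each step.
Merged: [1, 4, 8, 16, 16, 22, 24, 29]


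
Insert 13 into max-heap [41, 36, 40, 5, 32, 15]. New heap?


Append 13: [41, 36, 40, 5, 32, 15, 13]
Bubble up: no swaps needed
Result: [41, 36, 40, 5, 32, 15, 13]


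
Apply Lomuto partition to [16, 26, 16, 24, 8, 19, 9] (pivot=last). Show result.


Elements <= 9 go left of pivot.
Result: [8, 9, 16, 24, 16, 19, 26], pivot at index 1


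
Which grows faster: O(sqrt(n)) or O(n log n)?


sublinear grows slower than linearithmic
O(sqrt(n)) is asymptotically smaller; O(n log n) grows faster


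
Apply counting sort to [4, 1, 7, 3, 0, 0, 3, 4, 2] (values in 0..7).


Count array: [2, 1, 1, 2, 2, 0, 0, 1]
Reconstruct: [0, 0, 1, 2, 3, 3, 4, 4, 7]


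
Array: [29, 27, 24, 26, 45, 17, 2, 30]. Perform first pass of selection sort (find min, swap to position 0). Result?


After one pass: [2, 27, 24, 26, 45, 17, 29, 30]


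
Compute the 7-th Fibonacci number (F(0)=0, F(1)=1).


F(n)=F(n-1)+F(n-2)
...F(5)=5, F(6)=8, F(7)=13


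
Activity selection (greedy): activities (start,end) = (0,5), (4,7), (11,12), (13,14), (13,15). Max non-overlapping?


Greedy: pick earliest-ending, then skip overlaps.
Selected (3 activities): [(0, 5), (11, 12), (13, 14)]


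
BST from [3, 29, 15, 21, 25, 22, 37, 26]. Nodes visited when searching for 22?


BST root = 3
Search for 22: compare at each node
Path: [3, 29, 15, 21, 25, 22]


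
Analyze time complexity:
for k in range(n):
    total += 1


Per nesting level: O(n) = O(n)
Complexity: O(n)


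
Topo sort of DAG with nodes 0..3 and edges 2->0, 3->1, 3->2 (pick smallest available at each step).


Kahn's algorithm, process smallest node first
Order: [3, 1, 2, 0]


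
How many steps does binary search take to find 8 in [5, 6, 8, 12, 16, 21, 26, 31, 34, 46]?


Search for 8:
[0,9] mid=4 arr[4]=16
[0,3] mid=1 arr[1]=6
[2,3] mid=2 arr[2]=8
Total: 3 comparisons


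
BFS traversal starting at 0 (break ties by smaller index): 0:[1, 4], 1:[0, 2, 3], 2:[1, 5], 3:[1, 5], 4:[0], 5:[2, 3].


BFS queue: start with [0]
Visit order: [0, 1, 4, 2, 3, 5]


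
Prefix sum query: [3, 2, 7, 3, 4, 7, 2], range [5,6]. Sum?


Prefix sums: [0, 3, 5, 12, 15, 19, 26, 28]
Sum[5..6] = prefix[7] - prefix[5] = 28 - 19 = 9


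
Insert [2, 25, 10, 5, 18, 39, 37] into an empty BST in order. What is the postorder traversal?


Root = 2; build tree by BST insertion.
Postorder traversal: [5, 18, 10, 37, 39, 25, 2]


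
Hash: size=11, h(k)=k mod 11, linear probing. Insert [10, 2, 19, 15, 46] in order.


Insertions: 10->slot 10; 2->slot 2; 19->slot 8; 15->slot 4; 46->slot 3
Table: [None, None, 2, 46, 15, None, None, None, 19, None, 10]


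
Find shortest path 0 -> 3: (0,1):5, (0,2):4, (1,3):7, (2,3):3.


Dijkstra from 0:
Distances: {0: 0, 1: 5, 2: 4, 3: 7}
Shortest distance to 3 = 7, path = [0, 2, 3]


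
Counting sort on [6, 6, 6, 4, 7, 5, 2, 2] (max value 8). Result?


Count array: [0, 0, 2, 0, 1, 1, 3, 1, 0]
Reconstruct: [2, 2, 4, 5, 6, 6, 6, 7]


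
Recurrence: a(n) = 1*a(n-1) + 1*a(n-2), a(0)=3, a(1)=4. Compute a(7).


Build bottom-up:
...a(5)=29, a(6)=47, a(7)=1*47+1*29=76


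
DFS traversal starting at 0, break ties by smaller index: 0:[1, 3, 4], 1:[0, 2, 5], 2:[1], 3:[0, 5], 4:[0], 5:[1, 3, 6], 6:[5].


DFS stack-based: start with [0]
Visit order: [0, 1, 2, 5, 3, 6, 4]


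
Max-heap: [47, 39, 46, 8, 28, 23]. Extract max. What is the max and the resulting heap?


Max = 47
Replace root with last, heapify down
Resulting heap: [46, 39, 23, 8, 28]


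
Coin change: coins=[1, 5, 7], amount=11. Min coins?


dp[0]=0; dp[i]=1+min(dp[i-c] for c in coins)
...dp[6]=2, dp[7]=1, dp[8]=2, dp[9]=3, dp[10]=2, dp[11]=3
Minimum coins for 11 = 3


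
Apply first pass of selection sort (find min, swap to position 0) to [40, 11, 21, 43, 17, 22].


After one pass: [11, 40, 21, 43, 17, 22]


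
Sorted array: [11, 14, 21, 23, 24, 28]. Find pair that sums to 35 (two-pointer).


Two pointers: lo=0, hi=5
Found pair: (11, 24) summing to 35


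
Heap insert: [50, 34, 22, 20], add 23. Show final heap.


Append 23: [50, 34, 22, 20, 23]
Bubble up: no swaps needed
Result: [50, 34, 22, 20, 23]


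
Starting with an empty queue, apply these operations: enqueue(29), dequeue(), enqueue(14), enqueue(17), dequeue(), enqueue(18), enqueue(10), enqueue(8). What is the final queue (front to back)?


enqueue(29) -> [29]
dequeue() returns 29 -> []
enqueue(14) -> [14]
enqueue(17) -> [14, 17]
dequeue() returns 14 -> [17]
enqueue(18) -> [17, 18]
enqueue(10) -> [17, 18, 10]
enqueue(8) -> [17, 18, 10, 8]
Final queue (front to back): [17, 18, 10, 8]


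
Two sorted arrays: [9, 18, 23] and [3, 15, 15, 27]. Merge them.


Compare heads, take smaller each step.
Merged: [3, 9, 15, 15, 18, 23, 27]


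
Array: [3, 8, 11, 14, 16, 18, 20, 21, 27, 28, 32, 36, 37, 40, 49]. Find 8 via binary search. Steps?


Search for 8:
[0,14] mid=7 arr[7]=21
[0,6] mid=3 arr[3]=14
[0,2] mid=1 arr[1]=8
Total: 3 comparisons


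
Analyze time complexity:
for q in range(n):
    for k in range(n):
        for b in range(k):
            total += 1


Per nesting level: O(n) * O(n) * O(n) [triangular over k] = O(n^3)
Complexity: O(n^3)


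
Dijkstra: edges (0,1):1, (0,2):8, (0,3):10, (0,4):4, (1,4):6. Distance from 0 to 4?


Dijkstra from 0:
Distances: {0: 0, 1: 1, 2: 8, 3: 10, 4: 4}
Shortest distance to 4 = 4, path = [0, 4]


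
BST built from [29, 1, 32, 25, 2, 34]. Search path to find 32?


BST root = 29
Search for 32: compare at each node
Path: [29, 32]


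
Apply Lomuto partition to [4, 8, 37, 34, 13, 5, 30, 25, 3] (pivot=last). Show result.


Elements <= 3 go left of pivot.
Result: [3, 8, 37, 34, 13, 5, 30, 25, 4], pivot at index 0


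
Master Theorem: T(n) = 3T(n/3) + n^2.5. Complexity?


a=3, b=3, c=2.5. log_3(3)=1 < c=2.5. Case 3: O(n^c) = O(n^2.500)
Complexity: O(n^2.500)


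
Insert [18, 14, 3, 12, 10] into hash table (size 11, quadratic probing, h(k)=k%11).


Insertions: 18->slot 7; 14->slot 3; 3->slot 4; 12->slot 1; 10->slot 10
Table: [None, 12, None, 14, 3, None, None, 18, None, None, 10]


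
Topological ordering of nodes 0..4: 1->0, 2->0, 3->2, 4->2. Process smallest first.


Kahn's algorithm, process smallest node first
Order: [1, 3, 4, 2, 0]


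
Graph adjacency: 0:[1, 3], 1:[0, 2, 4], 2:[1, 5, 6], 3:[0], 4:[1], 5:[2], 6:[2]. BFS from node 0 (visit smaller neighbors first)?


BFS queue: start with [0]
Visit order: [0, 1, 3, 2, 4, 5, 6]


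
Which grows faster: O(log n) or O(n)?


logarithmic grows slower than linear
O(log n) is asymptotically smaller; O(n) grows faster


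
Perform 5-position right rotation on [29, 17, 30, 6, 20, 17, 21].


Right rotate by 5: [30, 6, 20, 17, 21, 29, 17]


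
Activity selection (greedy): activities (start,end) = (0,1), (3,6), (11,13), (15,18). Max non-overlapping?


Greedy: pick earliest-ending, then skip overlaps.
Selected (4 activities): [(0, 1), (3, 6), (11, 13), (15, 18)]
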